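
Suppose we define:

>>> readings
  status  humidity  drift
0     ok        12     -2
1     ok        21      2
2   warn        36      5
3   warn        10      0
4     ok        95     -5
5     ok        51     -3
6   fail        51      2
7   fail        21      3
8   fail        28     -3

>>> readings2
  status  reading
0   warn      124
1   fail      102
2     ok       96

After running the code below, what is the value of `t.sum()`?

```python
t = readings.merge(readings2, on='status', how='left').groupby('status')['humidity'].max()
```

merge on 'status' (how='left') → 9 rows:
  status  humidity  drift  reading
0     ok        12     -2       96
1     ok        21      2       96
2   warn        36      5      124
3   warn        10      0      124
4     ok        95     -5       96
5     ok        51     -3       96
6   fail        51      2      102
7   fail        21      3      102
8   fail        28     -3      102
group by status, max of humidity:
status
fail    51
ok      95
warn    36
Name: humidity, dtype: int64
So sum() = 182.

182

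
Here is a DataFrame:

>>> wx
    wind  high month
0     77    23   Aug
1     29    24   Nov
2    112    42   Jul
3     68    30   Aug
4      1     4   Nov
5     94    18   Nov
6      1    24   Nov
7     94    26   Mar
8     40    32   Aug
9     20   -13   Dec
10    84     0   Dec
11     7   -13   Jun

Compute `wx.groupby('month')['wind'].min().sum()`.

274

group by month, min of wind:
month
Aug     40
Dec     20
Jul    112
Jun      7
Mar     94
Nov      1
Name: wind, dtype: int64
Taking the sum of the resulting series gives 274.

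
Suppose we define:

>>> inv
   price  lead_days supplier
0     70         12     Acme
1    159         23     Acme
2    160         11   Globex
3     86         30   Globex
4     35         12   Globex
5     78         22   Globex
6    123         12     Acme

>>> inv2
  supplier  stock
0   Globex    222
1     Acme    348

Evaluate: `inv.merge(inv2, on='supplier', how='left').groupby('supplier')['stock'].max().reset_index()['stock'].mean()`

285.0

merge on 'supplier' (how='left') → 7 rows:
   price  lead_days supplier  stock
0     70         12     Acme    348
1    159         23     Acme    348
2    160         11   Globex    222
3     86         30   Globex    222
4     35         12   Globex    222
5     78         22   Globex    222
6    123         12     Acme    348
group by supplier, max of stock:
supplier
Acme      348
Globex    222
Name: stock, dtype: int64
reset_index():
  supplier  stock
0     Acme    348
1   Globex    222
Finally, mean of column 'stock' = 285.0.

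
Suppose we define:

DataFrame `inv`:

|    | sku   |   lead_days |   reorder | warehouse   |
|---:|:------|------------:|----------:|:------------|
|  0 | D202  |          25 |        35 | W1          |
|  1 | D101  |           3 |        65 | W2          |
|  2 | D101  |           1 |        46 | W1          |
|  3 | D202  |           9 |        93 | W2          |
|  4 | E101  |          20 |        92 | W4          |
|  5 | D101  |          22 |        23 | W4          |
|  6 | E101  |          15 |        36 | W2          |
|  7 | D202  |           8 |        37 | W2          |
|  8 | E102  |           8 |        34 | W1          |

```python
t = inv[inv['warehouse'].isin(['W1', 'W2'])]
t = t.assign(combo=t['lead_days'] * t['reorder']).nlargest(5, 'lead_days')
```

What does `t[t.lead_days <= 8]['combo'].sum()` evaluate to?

filter rows where warehouse in ['W1', 'W2']:
    sku  lead_days  reorder warehouse
0  D202         25       35        W1
1  D101          3       65        W2
2  D101          1       46        W1
3  D202          9       93        W2
6  E101         15       36        W2
7  D202          8       37        W2
8  E102          8       34        W1
add column combo = t['lead_days'] * t['reorder']:
    sku  lead_days  reorder warehouse  combo
0  D202         25       35        W1    875
1  D101          3       65        W2    195
2  D101          1       46        W1     46
3  D202          9       93        W2    837
6  E101         15       36        W2    540
7  D202          8       37        W2    296
8  E102          8       34        W1    272
take 5 rows with largest lead_days:
    sku  lead_days  reorder warehouse  combo
0  D202         25       35        W1    875
6  E101         15       36        W2    540
3  D202          9       93        W2    837
7  D202          8       37        W2    296
8  E102          8       34        W1    272
filter rows where lead_days <= 8:
    sku  lead_days  reorder warehouse  combo
7  D202          8       37        W2    296
8  E102          8       34        W1    272

568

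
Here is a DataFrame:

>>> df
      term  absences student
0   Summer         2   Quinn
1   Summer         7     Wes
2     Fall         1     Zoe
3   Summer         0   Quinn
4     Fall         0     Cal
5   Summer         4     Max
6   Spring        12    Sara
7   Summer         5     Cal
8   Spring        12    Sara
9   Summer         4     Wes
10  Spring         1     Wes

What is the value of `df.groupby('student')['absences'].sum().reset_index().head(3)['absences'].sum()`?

11

group by student, sum of absences:
student
Cal       5
Max       4
Quinn     2
Sara     24
Wes      12
Zoe       1
Name: absences, dtype: int64
reset_index():
  student  absences
0     Cal         5
1     Max         4
2   Quinn         2
3    Sara        24
4     Wes        12
5     Zoe         1
take first 3 rows:
  student  absences
0     Cal         5
1     Max         4
2   Quinn         2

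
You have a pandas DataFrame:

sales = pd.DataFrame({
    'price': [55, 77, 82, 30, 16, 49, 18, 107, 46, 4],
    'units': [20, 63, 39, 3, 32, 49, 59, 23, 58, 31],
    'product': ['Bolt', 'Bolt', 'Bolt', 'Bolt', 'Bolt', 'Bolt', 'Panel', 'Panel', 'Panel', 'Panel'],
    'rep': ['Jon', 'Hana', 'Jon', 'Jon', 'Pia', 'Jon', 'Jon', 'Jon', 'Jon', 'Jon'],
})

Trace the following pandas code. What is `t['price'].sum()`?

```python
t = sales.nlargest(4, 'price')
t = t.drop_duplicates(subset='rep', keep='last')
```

132

take 4 rows with largest price:
   price  units product   rep
7    107     23   Panel   Jon
2     82     39    Bolt   Jon
1     77     63    Bolt  Hana
0     55     20    Bolt   Jon
drop duplicate rep (keep=last):
   price  units product   rep
1     77     63    Bolt  Hana
0     55     20    Bolt   Jon
Then the sum of column 'price': 132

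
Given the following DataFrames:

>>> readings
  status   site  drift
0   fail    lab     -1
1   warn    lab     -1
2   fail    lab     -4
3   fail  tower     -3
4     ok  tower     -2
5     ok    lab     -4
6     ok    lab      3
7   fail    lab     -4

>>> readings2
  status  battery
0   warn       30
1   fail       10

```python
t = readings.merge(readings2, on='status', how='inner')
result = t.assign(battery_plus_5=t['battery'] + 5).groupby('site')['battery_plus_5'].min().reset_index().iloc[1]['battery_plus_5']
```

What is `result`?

15

merge on 'status' (how='inner') → 5 rows:
  status   site  drift  battery
0   fail    lab     -1       10
1   warn    lab     -1       30
2   fail    lab     -4       10
3   fail  tower     -3       10
4   fail    lab     -4       10
add column battery_plus_5 = t['battery'] + 5:
  status   site  drift  battery  battery_plus_5
0   fail    lab     -1       10              15
1   warn    lab     -1       30              35
2   fail    lab     -4       10              15
3   fail  tower     -3       10              15
4   fail    lab     -4       10              15
group by site, min of battery_plus_5:
site
lab      15
tower    15
Name: battery_plus_5, dtype: int64
reset_index():
    site  battery_plus_5
0    lab              15
1  tower              15
The value at position 1, column 'battery_plus_5' is 15.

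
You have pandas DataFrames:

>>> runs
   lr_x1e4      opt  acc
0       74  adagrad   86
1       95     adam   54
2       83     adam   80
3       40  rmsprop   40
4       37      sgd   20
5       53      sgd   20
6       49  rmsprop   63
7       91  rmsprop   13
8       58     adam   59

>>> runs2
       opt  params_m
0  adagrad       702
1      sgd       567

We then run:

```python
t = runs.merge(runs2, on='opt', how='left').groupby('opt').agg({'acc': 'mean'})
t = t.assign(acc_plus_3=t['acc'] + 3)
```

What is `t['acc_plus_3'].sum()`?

merge on 'opt' (how='left') → 9 rows:
   lr_x1e4      opt  acc  params_m
0       74  adagrad   86     702.0
1       95     adam   54       NaN
2       83     adam   80       NaN
3       40  rmsprop   40       NaN
4       37      sgd   20     567.0
5       53      sgd   20     567.0
6       49  rmsprop   63       NaN
7       91  rmsprop   13       NaN
8       58     adam   59       NaN
group by opt, mean of acc:
               acc
opt               
adagrad  86.000000
adam     64.333333
rmsprop  38.666667
sgd      20.000000
add column acc_plus_3 = t['acc'] + 3:
               acc  acc_plus_3
opt                           
adagrad  86.000000   89.000000
adam     64.333333   67.333333
rmsprop  38.666667   41.666667
sgd      20.000000   23.000000
sum of column 'acc_plus_3' → 221

221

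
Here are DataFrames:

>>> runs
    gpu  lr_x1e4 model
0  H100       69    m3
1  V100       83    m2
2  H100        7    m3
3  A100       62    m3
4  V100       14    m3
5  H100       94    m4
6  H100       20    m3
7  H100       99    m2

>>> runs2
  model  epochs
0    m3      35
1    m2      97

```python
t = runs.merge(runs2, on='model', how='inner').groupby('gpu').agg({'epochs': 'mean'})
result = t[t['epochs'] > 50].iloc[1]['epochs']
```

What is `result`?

66.0

merge on 'model' (how='inner') → 7 rows:
    gpu  lr_x1e4 model  epochs
0  H100       69    m3      35
1  V100       83    m2      97
2  H100        7    m3      35
3  A100       62    m3      35
4  V100       14    m3      35
5  H100       20    m3      35
6  H100       99    m2      97
group by gpu, mean of epochs:
      epochs
gpu         
A100    35.0
H100    50.5
V100    66.0
filter rows where epochs > 50:
      epochs
gpu         
H100    50.5
V100    66.0
The value at position 1, column 'epochs' is 66.0.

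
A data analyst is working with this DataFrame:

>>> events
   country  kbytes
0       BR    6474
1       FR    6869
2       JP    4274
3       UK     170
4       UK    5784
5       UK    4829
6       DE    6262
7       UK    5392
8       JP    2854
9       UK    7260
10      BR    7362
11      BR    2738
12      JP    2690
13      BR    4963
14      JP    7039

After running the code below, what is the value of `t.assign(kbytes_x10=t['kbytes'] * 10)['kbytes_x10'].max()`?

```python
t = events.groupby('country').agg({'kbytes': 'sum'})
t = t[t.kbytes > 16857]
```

group by country, sum of kbytes:
         kbytes
country        
BR        21537
DE         6262
FR         6869
JP        16857
UK        23435
filter rows where kbytes > 16857:
         kbytes
country        
BR        21537
UK        23435
add column kbytes_x10 = t['kbytes'] * 10:
         kbytes  kbytes_x10
country                    
BR        21537      215370
UK        23435      234350
Hence 234350.

234350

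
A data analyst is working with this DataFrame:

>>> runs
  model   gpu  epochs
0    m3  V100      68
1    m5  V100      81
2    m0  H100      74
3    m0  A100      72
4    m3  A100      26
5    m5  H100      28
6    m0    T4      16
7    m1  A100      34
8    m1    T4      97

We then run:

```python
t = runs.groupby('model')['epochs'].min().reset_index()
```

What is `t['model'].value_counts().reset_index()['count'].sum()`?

4

group by model, min of epochs:
model
m0    16
m1    34
m3    26
m5    28
Name: epochs, dtype: int64
reset_index():
  model  epochs
0    m0      16
1    m1      34
2    m3      26
3    m5      28
value_counts of model:
model
m0    1
m1    1
m3    1
m5    1
Name: count, dtype: int64
reset_index():
  model  count
0    m0      1
1    m1      1
2    m3      1
3    m5      1
Reading off the sum of column 'count', we get 4.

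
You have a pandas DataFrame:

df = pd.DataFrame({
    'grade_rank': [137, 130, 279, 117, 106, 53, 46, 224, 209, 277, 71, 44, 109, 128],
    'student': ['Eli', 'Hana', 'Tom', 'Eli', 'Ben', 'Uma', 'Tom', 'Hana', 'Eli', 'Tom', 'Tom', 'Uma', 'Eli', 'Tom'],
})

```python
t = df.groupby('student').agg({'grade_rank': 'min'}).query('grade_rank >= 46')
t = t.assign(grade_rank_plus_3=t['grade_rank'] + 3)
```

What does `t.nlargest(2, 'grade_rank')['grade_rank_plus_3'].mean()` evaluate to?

group by student, min of grade_rank:
         grade_rank
student            
Ben             106
Eli             109
Hana            130
Tom              46
Uma              44
filter rows where grade_rank >= 46:
         grade_rank
student            
Ben             106
Eli             109
Hana            130
Tom              46
add column grade_rank_plus_3 = t['grade_rank'] + 3:
         grade_rank  grade_rank_plus_3
student                               
Ben             106                109
Eli             109                112
Hana            130                133
Tom              46                 49
take 2 rows with largest grade_rank:
         grade_rank  grade_rank_plus_3
student                               
Hana            130                133
Eli             109                112

122.5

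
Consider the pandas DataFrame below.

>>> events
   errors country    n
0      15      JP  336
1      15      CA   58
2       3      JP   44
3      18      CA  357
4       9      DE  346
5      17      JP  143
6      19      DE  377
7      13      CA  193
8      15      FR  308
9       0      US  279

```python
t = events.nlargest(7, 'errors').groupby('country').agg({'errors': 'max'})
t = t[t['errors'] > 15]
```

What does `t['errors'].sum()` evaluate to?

54

take 7 rows with largest errors:
   errors country    n
6      19      DE  377
3      18      CA  357
5      17      JP  143
0      15      JP  336
1      15      CA   58
8      15      FR  308
7      13      CA  193
group by country, max of errors:
         errors
country        
CA           18
DE           19
FR           15
JP           17
filter rows where errors > 15:
         errors
country        
CA           18
DE           19
JP           17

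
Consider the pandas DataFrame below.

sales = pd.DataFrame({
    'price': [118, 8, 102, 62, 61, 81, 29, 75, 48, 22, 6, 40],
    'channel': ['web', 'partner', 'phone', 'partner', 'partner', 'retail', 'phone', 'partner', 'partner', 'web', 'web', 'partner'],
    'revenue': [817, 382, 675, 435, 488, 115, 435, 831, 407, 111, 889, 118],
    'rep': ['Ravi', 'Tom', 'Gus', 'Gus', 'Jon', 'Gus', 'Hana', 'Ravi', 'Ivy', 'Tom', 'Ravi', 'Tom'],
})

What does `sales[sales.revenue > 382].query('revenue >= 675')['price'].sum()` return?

301

filter rows where revenue > 382:
    price  channel  revenue   rep
0     118      web      817  Ravi
2     102    phone      675   Gus
3      62  partner      435   Gus
4      61  partner      488   Jon
6      29    phone      435  Hana
7      75  partner      831  Ravi
8      48  partner      407   Ivy
10      6      web      889  Ravi
filter rows where revenue >= 675:
    price  channel  revenue   rep
0     118      web      817  Ravi
2     102    phone      675   Gus
7      75  partner      831  Ravi
10      6      web      889  Ravi
Finally, sum of column 'price' = 301.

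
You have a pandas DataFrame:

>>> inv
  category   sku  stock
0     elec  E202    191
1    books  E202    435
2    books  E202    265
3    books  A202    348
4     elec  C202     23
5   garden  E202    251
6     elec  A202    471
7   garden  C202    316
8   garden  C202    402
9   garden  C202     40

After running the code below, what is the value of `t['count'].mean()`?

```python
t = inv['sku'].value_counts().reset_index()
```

3.33333333333

value_counts of sku:
sku
E202    4
C202    4
A202    2
Name: count, dtype: int64
reset_index():
    sku  count
0  E202      4
1  C202      4
2  A202      2
Then the mean of column 'count': 3.33333333333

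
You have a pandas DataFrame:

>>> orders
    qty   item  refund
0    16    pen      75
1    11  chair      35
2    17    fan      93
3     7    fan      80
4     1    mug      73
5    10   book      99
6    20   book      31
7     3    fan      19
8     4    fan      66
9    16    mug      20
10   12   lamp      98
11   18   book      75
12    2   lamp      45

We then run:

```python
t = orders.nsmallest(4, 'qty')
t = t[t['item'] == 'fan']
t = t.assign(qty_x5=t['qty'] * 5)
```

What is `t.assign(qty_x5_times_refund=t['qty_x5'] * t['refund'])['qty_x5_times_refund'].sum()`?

1605

take 4 rows with smallest qty:
    qty  item  refund
4     1   mug      73
12    2  lamp      45
7     3   fan      19
8     4   fan      66
filter rows where item == 'fan':
   qty item  refund
7    3  fan      19
8    4  fan      66
add column qty_x5 = t['qty'] * 5:
   qty item  refund  qty_x5
7    3  fan      19      15
8    4  fan      66      20
add column qty_x5_times_refund = t['qty_x5'] * t['refund']:
   qty item  refund  qty_x5  qty_x5_times_refund
7    3  fan      19      15                  285
8    4  fan      66      20                 1320
sum of column 'qty_x5_times_refund' → 1605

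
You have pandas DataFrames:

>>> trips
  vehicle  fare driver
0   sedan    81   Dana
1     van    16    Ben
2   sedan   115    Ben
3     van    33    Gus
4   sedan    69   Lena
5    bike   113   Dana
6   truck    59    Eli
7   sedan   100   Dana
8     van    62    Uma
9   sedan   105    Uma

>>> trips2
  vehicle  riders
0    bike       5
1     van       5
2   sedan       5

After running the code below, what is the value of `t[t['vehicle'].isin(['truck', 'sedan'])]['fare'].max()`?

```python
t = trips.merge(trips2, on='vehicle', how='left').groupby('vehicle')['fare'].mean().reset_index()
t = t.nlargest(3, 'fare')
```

merge on 'vehicle' (how='left') → 10 rows:
  vehicle  fare driver  riders
0   sedan    81   Dana     5.0
1     van    16    Ben     5.0
2   sedan   115    Ben     5.0
3     van    33    Gus     5.0
4   sedan    69   Lena     5.0
5    bike   113   Dana     5.0
6   truck    59    Eli     NaN
7   sedan   100   Dana     5.0
8     van    62    Uma     5.0
9   sedan   105    Uma     5.0
group by vehicle, mean of fare:
vehicle
bike     113.0
sedan     94.0
truck     59.0
van       37.0
Name: fare, dtype: float64
reset_index():
  vehicle   fare
0    bike  113.0
1   sedan   94.0
2   truck   59.0
3     van   37.0
take 3 rows with largest fare:
  vehicle   fare
0    bike  113.0
1   sedan   94.0
2   truck   59.0
filter rows where vehicle in ['truck', 'sedan']:
  vehicle  fare
1   sedan  94.0
2   truck  59.0
Taking the max of column 'fare' gives 94.0.

94.0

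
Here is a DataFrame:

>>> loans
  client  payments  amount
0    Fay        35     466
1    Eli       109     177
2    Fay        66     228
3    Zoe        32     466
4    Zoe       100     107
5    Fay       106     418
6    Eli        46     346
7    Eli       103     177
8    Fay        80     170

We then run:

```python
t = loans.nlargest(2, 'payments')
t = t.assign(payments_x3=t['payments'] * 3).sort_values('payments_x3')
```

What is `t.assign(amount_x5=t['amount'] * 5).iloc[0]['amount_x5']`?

take 2 rows with largest payments:
  client  payments  amount
1    Eli       109     177
5    Fay       106     418
add column payments_x3 = t['payments'] * 3:
  client  payments  amount  payments_x3
1    Eli       109     177          327
5    Fay       106     418          318
sort by payments_x3:
  client  payments  amount  payments_x3
5    Fay       106     418          318
1    Eli       109     177          327
add column amount_x5 = t['amount'] * 5:
  client  payments  amount  payments_x3  amount_x5
5    Fay       106     418          318       2090
1    Eli       109     177          327        885

2090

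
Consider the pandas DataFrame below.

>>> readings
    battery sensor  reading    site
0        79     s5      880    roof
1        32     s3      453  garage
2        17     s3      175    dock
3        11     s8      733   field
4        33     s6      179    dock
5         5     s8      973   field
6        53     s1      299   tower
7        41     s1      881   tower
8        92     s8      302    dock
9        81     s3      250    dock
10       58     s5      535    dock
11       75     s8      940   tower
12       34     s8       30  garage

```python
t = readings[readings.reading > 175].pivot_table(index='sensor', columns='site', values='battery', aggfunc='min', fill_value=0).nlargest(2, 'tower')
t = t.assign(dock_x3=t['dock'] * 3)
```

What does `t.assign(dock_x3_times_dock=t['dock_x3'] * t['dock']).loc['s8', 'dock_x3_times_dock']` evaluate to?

filter rows where reading > 175:
    battery sensor  reading    site
0        79     s5      880    roof
1        32     s3      453  garage
3        11     s8      733   field
4        33     s6      179    dock
5         5     s8      973   field
6        53     s1      299   tower
7        41     s1      881   tower
8        92     s8      302    dock
9        81     s3      250    dock
10       58     s5      535    dock
11       75     s8      940   tower
pivot: rows=sensor, cols=site, min(battery):
site    dock  field  garage  roof  tower
sensor                                  
s1         0      0       0     0     41
s3        81      0      32     0      0
s5        58      0       0    79      0
s6        33      0       0     0      0
s8        92      5       0     0     75
take 2 rows with largest tower:
site    dock  field  garage  roof  tower
sensor                                  
s8        92      5       0     0     75
s1         0      0       0     0     41
add column dock_x3 = t['dock'] * 3:
site    dock  field  garage  roof  tower  dock_x3
sensor                                           
s8        92      5       0     0     75      276
s1         0      0       0     0     41        0
add column dock_x3_times_dock = t['dock_x3'] * t['dock']:
site    dock  field  garage  roof  tower  dock_x3  dock_x3_times_dock
sensor                                                               
s8        92      5       0     0     75      276               25392
s1         0      0       0     0     41        0                   0
Reading off the value at row 's8', column 'dock_x3_times_dock', we get 25392.

25392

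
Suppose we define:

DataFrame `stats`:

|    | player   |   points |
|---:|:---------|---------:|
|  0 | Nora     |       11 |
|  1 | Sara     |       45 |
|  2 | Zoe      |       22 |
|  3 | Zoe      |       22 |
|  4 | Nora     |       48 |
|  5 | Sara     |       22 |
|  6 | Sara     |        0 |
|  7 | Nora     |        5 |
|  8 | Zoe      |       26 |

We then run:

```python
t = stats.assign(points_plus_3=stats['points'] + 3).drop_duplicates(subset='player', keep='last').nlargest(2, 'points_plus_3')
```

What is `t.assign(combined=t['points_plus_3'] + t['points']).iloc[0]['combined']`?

55

add column points_plus_3 = stats['points'] + 3:
  player  points  points_plus_3
0   Nora      11             14
1   Sara      45             48
2    Zoe      22             25
3    Zoe      22             25
4   Nora      48             51
5   Sara      22             25
6   Sara       0              3
7   Nora       5              8
8    Zoe      26             29
drop duplicate player (keep=last):
  player  points  points_plus_3
6   Sara       0              3
7   Nora       5              8
8    Zoe      26             29
take 2 rows with largest points_plus_3:
  player  points  points_plus_3
8    Zoe      26             29
7   Nora       5              8
add column combined = t['points_plus_3'] + t['points']:
  player  points  points_plus_3  combined
8    Zoe      26             29        55
7   Nora       5              8        13
Then the value at position 0, column 'combined': 55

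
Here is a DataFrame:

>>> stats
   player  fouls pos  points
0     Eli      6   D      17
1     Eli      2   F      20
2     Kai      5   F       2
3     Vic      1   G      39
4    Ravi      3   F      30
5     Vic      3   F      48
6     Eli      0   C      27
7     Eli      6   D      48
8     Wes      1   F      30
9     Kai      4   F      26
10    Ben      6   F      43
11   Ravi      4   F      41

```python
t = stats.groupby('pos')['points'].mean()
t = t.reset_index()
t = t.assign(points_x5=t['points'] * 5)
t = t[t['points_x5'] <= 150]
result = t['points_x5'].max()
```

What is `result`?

group by pos, mean of points:
pos
C    27.0
D    32.5
F    30.0
G    39.0
Name: points, dtype: float64
reset_index():
  pos  points
0   C    27.0
1   D    32.5
2   F    30.0
3   G    39.0
add column points_x5 = t['points'] * 5:
  pos  points  points_x5
0   C    27.0      135.0
1   D    32.5      162.5
2   F    30.0      150.0
3   G    39.0      195.0
filter rows where points_x5 <= 150:
  pos  points  points_x5
0   C    27.0      135.0
2   F    30.0      150.0
So max() = 150.0.

150.0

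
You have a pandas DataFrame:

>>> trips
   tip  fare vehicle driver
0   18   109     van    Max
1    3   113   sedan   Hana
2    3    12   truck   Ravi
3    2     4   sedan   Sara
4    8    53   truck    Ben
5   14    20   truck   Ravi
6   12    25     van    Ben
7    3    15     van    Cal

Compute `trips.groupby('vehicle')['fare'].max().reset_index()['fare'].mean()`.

group by vehicle, max of fare:
vehicle
sedan    113
truck     53
van      109
Name: fare, dtype: int64
reset_index():
  vehicle  fare
0   sedan   113
1   truck    53
2     van   109
Taking the mean of column 'fare' gives 91.6666666667.

91.6666666667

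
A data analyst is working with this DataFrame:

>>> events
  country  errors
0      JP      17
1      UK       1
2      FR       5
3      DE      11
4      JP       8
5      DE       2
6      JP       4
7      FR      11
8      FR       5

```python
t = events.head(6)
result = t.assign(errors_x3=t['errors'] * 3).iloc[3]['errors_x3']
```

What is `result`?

33

take first 6 rows:
  country  errors
0      JP      17
1      UK       1
2      FR       5
3      DE      11
4      JP       8
5      DE       2
add column errors_x3 = t['errors'] * 3:
  country  errors  errors_x3
0      JP      17         51
1      UK       1          3
2      FR       5         15
3      DE      11         33
4      JP       8         24
5      DE       2          6
Hence 33.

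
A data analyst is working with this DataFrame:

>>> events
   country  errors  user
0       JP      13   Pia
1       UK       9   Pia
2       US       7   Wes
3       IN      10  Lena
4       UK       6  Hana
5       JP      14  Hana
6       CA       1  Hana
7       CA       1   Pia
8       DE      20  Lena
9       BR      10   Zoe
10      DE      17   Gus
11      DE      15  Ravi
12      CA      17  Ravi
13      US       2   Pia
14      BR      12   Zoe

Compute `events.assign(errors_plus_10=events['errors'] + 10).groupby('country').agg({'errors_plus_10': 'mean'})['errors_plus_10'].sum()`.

add column errors_plus_10 = events['errors'] + 10:
   country  errors  user  errors_plus_10
0       JP      13   Pia              23
1       UK       9   Pia              19
2       US       7   Wes              17
3       IN      10  Lena              20
4       UK       6  Hana              16
5       JP      14  Hana              24
6       CA       1  Hana              11
7       CA       1   Pia              11
8       DE      20  Lena              30
9       BR      10   Zoe              20
10      DE      17   Gus              27
11      DE      15  Ravi              25
12      CA      17  Ravi              27
13      US       2   Pia              12
14      BR      12   Zoe              22
group by country, mean of errors_plus_10:
         errors_plus_10
country                
BR            21.000000
CA            16.333333
DE            27.333333
IN            20.000000
JP            23.500000
UK            17.500000
US            14.500000
So sum() = 140.166666667.

140.166666667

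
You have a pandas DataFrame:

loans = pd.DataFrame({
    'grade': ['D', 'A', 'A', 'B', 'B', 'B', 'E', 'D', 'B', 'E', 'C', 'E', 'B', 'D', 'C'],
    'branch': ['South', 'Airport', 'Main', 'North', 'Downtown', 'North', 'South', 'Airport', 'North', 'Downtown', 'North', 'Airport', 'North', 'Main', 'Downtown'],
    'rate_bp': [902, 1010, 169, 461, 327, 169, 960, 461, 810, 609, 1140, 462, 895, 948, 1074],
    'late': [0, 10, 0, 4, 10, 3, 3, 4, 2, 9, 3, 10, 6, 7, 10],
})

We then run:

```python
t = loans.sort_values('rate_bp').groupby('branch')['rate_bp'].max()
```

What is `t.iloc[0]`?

sort by rate_bp:
   grade    branch  rate_bp  late
2      A      Main      169     0
5      B     North      169     3
4      B  Downtown      327    10
3      B     North      461     4
7      D   Airport      461     4
11     E   Airport      462    10
9      E  Downtown      609     9
8      B     North      810     2
12     B     North      895     6
0      D     South      902     0
13     D      Main      948     7
6      E     South      960     3
1      A   Airport     1010    10
14     C  Downtown     1074    10
10     C     North     1140     3
group by branch, max of rate_bp:
branch
Airport     1010
Downtown    1074
Main         948
North       1140
South        960
Name: rate_bp, dtype: int64
Taking the value at position 0 gives 1010.

1010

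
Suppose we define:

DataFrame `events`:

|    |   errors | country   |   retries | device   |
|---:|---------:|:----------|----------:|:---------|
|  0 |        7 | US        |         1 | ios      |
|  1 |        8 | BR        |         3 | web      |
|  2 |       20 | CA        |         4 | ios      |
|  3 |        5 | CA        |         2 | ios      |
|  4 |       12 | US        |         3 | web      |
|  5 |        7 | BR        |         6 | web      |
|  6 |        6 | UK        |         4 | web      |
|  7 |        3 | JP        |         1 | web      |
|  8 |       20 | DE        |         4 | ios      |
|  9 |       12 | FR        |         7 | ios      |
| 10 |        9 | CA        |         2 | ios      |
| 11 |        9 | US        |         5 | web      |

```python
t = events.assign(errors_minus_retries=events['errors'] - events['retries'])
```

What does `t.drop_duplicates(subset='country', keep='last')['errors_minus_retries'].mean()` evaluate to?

5.28571428571

add column errors_minus_retries = events['errors'] - events['retries']:
    errors country  retries device  errors_minus_retries
0        7      US        1    ios                     6
1        8      BR        3    web                     5
2       20      CA        4    ios                    16
3        5      CA        2    ios                     3
4       12      US        3    web                     9
5        7      BR        6    web                     1
6        6      UK        4    web                     2
7        3      JP        1    web                     2
8       20      DE        4    ios                    16
9       12      FR        7    ios                     5
10       9      CA        2    ios                     7
11       9      US        5    web                     4
drop duplicate country (keep=last):
    errors country  retries device  errors_minus_retries
5        7      BR        6    web                     1
6        6      UK        4    web                     2
7        3      JP        1    web                     2
8       20      DE        4    ios                    16
9       12      FR        7    ios                     5
10       9      CA        2    ios                     7
11       9      US        5    web                     4
Then the mean of column 'errors_minus_retries': 5.28571428571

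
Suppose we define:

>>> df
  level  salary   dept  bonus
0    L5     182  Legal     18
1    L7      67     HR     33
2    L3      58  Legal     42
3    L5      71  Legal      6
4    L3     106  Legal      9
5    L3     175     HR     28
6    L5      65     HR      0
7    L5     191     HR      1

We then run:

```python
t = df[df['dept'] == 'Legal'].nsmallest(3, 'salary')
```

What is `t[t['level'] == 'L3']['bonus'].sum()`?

filter rows where dept == 'Legal':
  level  salary   dept  bonus
0    L5     182  Legal     18
2    L3      58  Legal     42
3    L5      71  Legal      6
4    L3     106  Legal      9
take 3 rows with smallest salary:
  level  salary   dept  bonus
2    L3      58  Legal     42
3    L5      71  Legal      6
4    L3     106  Legal      9
filter rows where level == 'L3':
  level  salary   dept  bonus
2    L3      58  Legal     42
4    L3     106  Legal      9
So sum() = 51.

51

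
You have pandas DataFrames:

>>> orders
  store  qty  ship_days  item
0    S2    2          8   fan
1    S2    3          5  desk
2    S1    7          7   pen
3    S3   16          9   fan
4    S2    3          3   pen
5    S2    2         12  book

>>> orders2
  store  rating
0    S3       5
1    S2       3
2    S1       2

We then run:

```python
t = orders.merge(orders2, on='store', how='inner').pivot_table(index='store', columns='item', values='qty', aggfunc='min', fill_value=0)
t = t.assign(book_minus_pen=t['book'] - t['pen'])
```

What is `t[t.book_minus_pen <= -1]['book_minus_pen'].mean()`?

-4.0

merge on 'store' (how='inner') → 6 rows:
  store  qty  ship_days  item  rating
0    S2    2          8   fan       3
1    S2    3          5  desk       3
2    S1    7          7   pen       2
3    S3   16          9   fan       5
4    S2    3          3   pen       3
5    S2    2         12  book       3
pivot: rows=store, cols=item, min(qty):
item   book  desk  fan  pen
store                      
S1        0     0    0    7
S2        2     3    2    3
S3        0     0   16    0
add column book_minus_pen = t['book'] - t['pen']:
item   book  desk  fan  pen  book_minus_pen
store                                      
S1        0     0    0    7              -7
S2        2     3    2    3              -1
S3        0     0   16    0               0
filter rows where book_minus_pen <= -1:
item   book  desk  fan  pen  book_minus_pen
store                                      
S1        0     0    0    7              -7
S2        2     3    2    3              -1
Then the mean of column 'book_minus_pen': -4.0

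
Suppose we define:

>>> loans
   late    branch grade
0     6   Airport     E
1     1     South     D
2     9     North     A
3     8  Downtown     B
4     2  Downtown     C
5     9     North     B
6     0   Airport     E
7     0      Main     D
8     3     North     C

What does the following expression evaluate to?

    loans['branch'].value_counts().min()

value_counts of branch:
branch
North       3
Airport     2
Downtown    2
South       1
Main        1
Name: count, dtype: int64

1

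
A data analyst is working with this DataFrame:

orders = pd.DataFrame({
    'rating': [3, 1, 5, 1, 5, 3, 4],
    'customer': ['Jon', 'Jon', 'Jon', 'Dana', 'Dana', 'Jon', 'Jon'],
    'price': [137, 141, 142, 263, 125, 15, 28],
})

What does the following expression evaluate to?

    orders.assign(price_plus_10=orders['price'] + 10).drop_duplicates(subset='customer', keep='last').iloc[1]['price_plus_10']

add column price_plus_10 = orders['price'] + 10:
   rating customer  price  price_plus_10
0       3      Jon    137            147
1       1      Jon    141            151
2       5      Jon    142            152
3       1     Dana    263            273
4       5     Dana    125            135
5       3      Jon     15             25
6       4      Jon     28             38
drop duplicate customer (keep=last):
   rating customer  price  price_plus_10
4       5     Dana    125            135
6       4      Jon     28             38
value at position 1, column 'price_plus_10' → 38

38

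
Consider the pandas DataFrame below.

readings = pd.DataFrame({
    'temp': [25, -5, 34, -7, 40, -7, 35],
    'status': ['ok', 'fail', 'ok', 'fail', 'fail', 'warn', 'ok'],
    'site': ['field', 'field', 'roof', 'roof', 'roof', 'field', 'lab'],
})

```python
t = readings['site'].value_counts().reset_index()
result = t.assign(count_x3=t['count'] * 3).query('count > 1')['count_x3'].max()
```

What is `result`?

value_counts of site:
site
field    3
roof     3
lab      1
Name: count, dtype: int64
reset_index():
    site  count
0  field      3
1   roof      3
2    lab      1
add column count_x3 = t['count'] * 3:
    site  count  count_x3
0  field      3         9
1   roof      3         9
2    lab      1         3
filter rows where count > 1:
    site  count  count_x3
0  field      3         9
1   roof      3         9
The max of column 'count_x3' is 9.

9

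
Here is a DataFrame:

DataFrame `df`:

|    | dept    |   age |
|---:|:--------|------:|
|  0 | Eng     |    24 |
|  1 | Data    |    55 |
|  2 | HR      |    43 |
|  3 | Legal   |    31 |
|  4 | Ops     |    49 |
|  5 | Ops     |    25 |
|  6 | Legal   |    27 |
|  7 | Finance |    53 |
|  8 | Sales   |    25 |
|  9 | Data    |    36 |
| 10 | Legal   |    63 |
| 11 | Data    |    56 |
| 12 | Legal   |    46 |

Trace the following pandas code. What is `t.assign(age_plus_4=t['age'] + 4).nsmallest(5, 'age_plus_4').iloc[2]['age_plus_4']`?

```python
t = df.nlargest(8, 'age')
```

50

take 8 rows with largest age:
       dept  age
10    Legal   63
11     Data   56
1      Data   55
7   Finance   53
4       Ops   49
12    Legal   46
2        HR   43
9      Data   36
add column age_plus_4 = t['age'] + 4:
       dept  age  age_plus_4
10    Legal   63          67
11     Data   56          60
1      Data   55          59
7   Finance   53          57
4       Ops   49          53
12    Legal   46          50
2        HR   43          47
9      Data   36          40
take 5 rows with smallest age_plus_4:
       dept  age  age_plus_4
9      Data   36          40
2        HR   43          47
12    Legal   46          50
4       Ops   49          53
7   Finance   53          57
So iloc[2]['age_plus_4'] = 50.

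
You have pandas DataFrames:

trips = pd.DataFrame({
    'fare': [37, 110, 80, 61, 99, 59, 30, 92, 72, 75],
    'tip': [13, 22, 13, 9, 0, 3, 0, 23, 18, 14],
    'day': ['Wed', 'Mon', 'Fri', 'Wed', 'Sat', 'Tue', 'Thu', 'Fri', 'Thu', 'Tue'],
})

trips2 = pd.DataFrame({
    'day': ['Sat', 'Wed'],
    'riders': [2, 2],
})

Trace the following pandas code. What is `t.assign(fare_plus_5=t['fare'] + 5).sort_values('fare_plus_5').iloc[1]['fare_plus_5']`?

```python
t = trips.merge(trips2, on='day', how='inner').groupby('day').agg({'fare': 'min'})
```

104

merge on 'day' (how='inner') → 3 rows:
   fare  tip  day  riders
0    37   13  Wed       2
1    61    9  Wed       2
2    99    0  Sat       2
group by day, min of fare:
     fare
day      
Sat    99
Wed    37
add column fare_plus_5 = t['fare'] + 5:
     fare  fare_plus_5
day                   
Sat    99          104
Wed    37           42
sort by fare_plus_5:
     fare  fare_plus_5
day                   
Wed    37           42
Sat    99          104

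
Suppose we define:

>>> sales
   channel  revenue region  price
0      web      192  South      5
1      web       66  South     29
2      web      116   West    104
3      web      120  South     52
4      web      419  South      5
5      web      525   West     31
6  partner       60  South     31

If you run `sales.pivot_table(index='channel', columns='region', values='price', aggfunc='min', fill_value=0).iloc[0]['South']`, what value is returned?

31

pivot: rows=channel, cols=region, min(price):
region   South  West
channel             
partner     31     0
web          5    31
Reading off the value at position 0, column 'South', we get 31.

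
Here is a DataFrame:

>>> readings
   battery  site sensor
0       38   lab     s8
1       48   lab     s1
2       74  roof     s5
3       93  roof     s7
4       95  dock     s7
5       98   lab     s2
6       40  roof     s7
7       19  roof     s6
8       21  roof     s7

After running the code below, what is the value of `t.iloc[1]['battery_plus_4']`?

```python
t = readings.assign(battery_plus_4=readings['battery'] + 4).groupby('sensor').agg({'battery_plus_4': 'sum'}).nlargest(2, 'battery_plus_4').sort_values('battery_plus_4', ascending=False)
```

add column battery_plus_4 = readings['battery'] + 4:
   battery  site sensor  battery_plus_4
0       38   lab     s8              42
1       48   lab     s1              52
2       74  roof     s5              78
3       93  roof     s7              97
4       95  dock     s7              99
5       98   lab     s2             102
6       40  roof     s7              44
7       19  roof     s6              23
8       21  roof     s7              25
group by sensor, sum of battery_plus_4:
        battery_plus_4
sensor                
s1                  52
s2                 102
s5                  78
s6                  23
s7                 265
s8                  42
take 2 rows with largest battery_plus_4:
        battery_plus_4
sensor                
s7                 265
s2                 102
sort by battery_plus_4 descending:
        battery_plus_4
sensor                
s7                 265
s2                 102

102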